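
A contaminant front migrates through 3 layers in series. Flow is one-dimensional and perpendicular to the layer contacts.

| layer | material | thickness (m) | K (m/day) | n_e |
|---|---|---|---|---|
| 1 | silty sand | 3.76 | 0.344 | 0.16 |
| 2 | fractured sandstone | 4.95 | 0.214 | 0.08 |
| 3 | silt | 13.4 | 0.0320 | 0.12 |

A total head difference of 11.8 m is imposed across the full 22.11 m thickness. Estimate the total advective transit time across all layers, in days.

100

With flow normal to the layers, continuity requires the same specific discharge q through every layer.
Σ(b_i/K_i) = 3.76/0.344 + 4.95/0.214 + 13.4/0.0320 = 452.8 d.
q = Δh / Σ(b_i/K_i) = 11.8 / 452.8 = 0.02606 m/day.
In each layer the seepage velocity is v_i = q/n_i, so the layer transit time is t_i = b_i·n_i / q:
  layer 1 (silty sand): t_1 = 3.76 × 0.16 / 0.02606 = 23.09 d
  layer 2 (fractured sandstone): t_2 = 4.95 × 0.08 / 0.02606 = 15.20 d
  layer 3 (silt): t_3 = 13.4 × 0.12 / 0.02606 = 61.71 d
Total t = Σ t_i = 99.99 days.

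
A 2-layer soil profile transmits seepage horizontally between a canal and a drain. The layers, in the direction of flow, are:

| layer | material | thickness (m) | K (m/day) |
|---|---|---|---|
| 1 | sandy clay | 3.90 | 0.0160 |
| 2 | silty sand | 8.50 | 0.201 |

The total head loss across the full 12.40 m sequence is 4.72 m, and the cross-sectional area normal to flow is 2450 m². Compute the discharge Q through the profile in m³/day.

Flow is perpendicular to layering, so the layers act in series and the equivalent K is the thickness-weighted harmonic mean.
Total thickness L = 3.90 + 8.50 = 12.40 m.
Σ(b_i/K_i) = 3.90/0.0160 + 8.50/0.201 = 286.0 d.
K_eq = L / Σ(b_i/K_i) = 12.40 / 286.0 = 0.04335 m/day.
Q = K_eq · A · (Δh/L) = 0.04335 × 2450 × (4.72/12.40) = 40.43 m³/day.

40.4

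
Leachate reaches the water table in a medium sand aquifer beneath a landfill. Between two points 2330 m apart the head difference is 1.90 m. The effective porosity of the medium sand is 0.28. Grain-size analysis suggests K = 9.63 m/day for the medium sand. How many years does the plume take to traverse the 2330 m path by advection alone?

Hydraulic gradient i = Δh / L = 1.90 / 2330 = 0.0008155.
Darcy flux q = K · i = 9.630 × 0.0008155 = 0.007853 m/day.
Seepage velocity v = q / n_e = 0.007853 / 0.28 = 0.02805 m/day.
Travel time t = L / v = 2330 / 0.02805 = 83079 days = 227.5 years.

227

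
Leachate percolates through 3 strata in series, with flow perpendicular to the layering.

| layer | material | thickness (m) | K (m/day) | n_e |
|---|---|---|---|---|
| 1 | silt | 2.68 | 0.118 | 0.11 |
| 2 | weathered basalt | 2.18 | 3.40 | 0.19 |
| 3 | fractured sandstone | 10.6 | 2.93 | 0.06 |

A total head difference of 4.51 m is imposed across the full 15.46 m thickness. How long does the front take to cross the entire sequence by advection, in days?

With flow normal to the layers, continuity requires the same specific discharge q through every layer.
Σ(b_i/K_i) = 2.68/0.118 + 2.18/3.40 + 10.6/2.93 = 26.97 d.
q = Δh / Σ(b_i/K_i) = 4.51 / 26.97 = 0.1672 m/day.
In each layer the seepage velocity is v_i = q/n_i, so the layer transit time is t_i = b_i·n_i / q:
  layer 1 (silt): t_1 = 2.68 × 0.11 / 0.1672 = 1.763 d
  layer 2 (weathered basalt): t_2 = 2.18 × 0.19 / 0.1672 = 2.477 d
  layer 3 (fractured sandstone): t_3 = 10.6 × 0.06 / 0.1672 = 3.803 d
Total t = Σ t_i = 8.043 days.

8.04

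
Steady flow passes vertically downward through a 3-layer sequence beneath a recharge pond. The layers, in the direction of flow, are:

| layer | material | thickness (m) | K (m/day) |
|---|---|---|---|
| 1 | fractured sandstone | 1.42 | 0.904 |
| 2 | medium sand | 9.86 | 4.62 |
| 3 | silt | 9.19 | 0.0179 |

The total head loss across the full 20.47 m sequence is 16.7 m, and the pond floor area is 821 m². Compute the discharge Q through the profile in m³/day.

26.5

Flow is perpendicular to layering, so the layers act in series and the equivalent K is the thickness-weighted harmonic mean.
Total thickness L = 1.42 + 9.86 + 9.19 = 20.47 m.
Σ(b_i/K_i) = 1.42/0.904 + 9.86/4.62 + 9.19/0.0179 = 517.1 d.
K_eq = L / Σ(b_i/K_i) = 20.47 / 517.1 = 0.03959 m/day.
Q = K_eq · A · (Δh/L) = 0.03959 × 821 × (16.7/20.47) = 26.51 m³/day.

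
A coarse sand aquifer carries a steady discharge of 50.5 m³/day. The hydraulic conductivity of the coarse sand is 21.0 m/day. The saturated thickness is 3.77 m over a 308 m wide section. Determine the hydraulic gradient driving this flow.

0.00207

Cross-sectional area A = 308 × 3.77 = 1161 m².
From Q = K·A·i, i = Q / (K·A) = 50.5 / (21.00 × 1161) = 0.002071.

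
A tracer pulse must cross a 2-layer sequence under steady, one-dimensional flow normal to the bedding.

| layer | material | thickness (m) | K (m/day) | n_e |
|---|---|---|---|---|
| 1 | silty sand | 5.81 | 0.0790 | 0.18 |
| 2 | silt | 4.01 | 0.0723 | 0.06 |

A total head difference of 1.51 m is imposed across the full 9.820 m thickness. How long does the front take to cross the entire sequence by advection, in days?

With flow normal to the layers, continuity requires the same specific discharge q through every layer.
Σ(b_i/K_i) = 5.81/0.0790 + 4.01/0.0723 = 129.0 d.
q = Δh / Σ(b_i/K_i) = 1.51 / 129.0 = 0.01170 m/day.
In each layer the seepage velocity is v_i = q/n_i, so the layer transit time is t_i = b_i·n_i / q:
  layer 1 (silty sand): t_1 = 5.81 × 0.18 / 0.01170 = 89.35 d
  layer 2 (silt): t_2 = 4.01 × 0.06 / 0.01170 = 20.56 d
Total t = Σ t_i = 109.9 days.

110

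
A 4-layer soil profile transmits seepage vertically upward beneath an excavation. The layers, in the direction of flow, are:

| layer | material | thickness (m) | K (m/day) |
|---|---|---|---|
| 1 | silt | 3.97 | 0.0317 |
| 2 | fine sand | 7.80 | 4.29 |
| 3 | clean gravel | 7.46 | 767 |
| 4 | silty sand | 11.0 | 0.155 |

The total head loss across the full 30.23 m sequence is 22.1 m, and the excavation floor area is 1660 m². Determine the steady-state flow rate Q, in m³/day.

Flow is perpendicular to layering, so the layers act in series and the equivalent K is the thickness-weighted harmonic mean.
Total thickness L = 3.97 + 7.80 + 7.46 + 11.0 = 30.23 m.
Σ(b_i/K_i) = 3.97/0.0317 + 7.80/4.29 + 7.46/767 + 11.0/0.155 = 198.0 d.
K_eq = L / Σ(b_i/K_i) = 30.23 / 198.0 = 0.1527 m/day.
Q = K_eq · A · (Δh/L) = 0.1527 × 1660 × (22.1/30.23) = 185.3 m³/day.

185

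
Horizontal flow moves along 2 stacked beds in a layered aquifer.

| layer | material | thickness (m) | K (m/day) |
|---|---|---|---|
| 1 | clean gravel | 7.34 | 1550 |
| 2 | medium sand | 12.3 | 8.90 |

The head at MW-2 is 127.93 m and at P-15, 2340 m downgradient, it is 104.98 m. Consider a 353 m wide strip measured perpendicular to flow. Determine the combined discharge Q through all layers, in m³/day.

Flow is parallel to layering, so each bed carries its own Darcy discharge and the transmissivities add.
Σ(K_i·b_i) = 1550×7.34 + 8.90×12.3 = 11486 m²/day.
Hydraulic gradient i = (127.93 − 104.98) / 2340 = 22.95 / 2340 = 0.009808.
Q = Σ(K_i·b_i) · W · i = 11486 × 353 × 0.009808 = 39767 m³/day.

39800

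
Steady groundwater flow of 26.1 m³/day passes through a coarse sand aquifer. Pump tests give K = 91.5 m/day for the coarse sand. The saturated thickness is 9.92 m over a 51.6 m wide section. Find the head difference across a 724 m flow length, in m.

Cross-sectional area A = 51.6 × 9.92 = 511.9 m².
From Q = K·A·i, i = Q / (K·A) = 26.1 / (91.50 × 511.9) = 0.0005573.
Head loss Δh = i · L = 0.0005573 × 724 = 0.4035 m.

0.403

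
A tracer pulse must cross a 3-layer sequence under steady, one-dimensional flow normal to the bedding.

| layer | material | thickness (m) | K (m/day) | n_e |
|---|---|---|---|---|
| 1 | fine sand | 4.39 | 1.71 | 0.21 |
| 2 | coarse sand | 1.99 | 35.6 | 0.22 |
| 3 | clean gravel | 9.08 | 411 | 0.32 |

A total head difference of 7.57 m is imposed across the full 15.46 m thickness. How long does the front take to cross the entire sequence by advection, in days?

With flow normal to the layers, continuity requires the same specific discharge q through every layer.
Σ(b_i/K_i) = 4.39/1.71 + 1.99/35.6 + 9.08/411 = 2.645 d.
q = Δh / Σ(b_i/K_i) = 7.57 / 2.645 = 2.862 m/day.
In each layer the seepage velocity is v_i = q/n_i, so the layer transit time is t_i = b_i·n_i / q:
  layer 1 (fine sand): t_1 = 4.39 × 0.21 / 2.862 = 0.3221 d
  layer 2 (coarse sand): t_2 = 1.99 × 0.22 / 2.862 = 0.1530 d
  layer 3 (clean gravel): t_3 = 9.08 × 0.32 / 2.862 = 1.015 d
Total t = Σ t_i = 1.490 days.

1.49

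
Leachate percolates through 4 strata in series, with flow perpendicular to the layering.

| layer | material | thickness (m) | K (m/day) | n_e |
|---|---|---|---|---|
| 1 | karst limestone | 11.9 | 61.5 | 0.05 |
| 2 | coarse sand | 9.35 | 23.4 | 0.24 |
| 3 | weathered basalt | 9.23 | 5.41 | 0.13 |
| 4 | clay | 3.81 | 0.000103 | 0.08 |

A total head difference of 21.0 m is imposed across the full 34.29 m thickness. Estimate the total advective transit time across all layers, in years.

With flow normal to the layers, continuity requires the same specific discharge q through every layer.
Σ(b_i/K_i) = 11.9/61.5 + 9.35/23.4 + 9.23/5.41 + 3.81/0.000103 = 36993 d.
q = Δh / Σ(b_i/K_i) = 21.0 / 36993 = 0.0005677 m/day.
In each layer the seepage velocity is v_i = q/n_i, so the layer transit time is t_i = b_i·n_i / q:
  layer 1 (karst limestone): t_1 = 11.9 × 0.05 / 0.0005677 = 1048 d
  layer 2 (coarse sand): t_2 = 9.35 × 0.24 / 0.0005677 = 3953 d
  layer 3 (weathered basalt): t_3 = 9.23 × 0.13 / 0.0005677 = 2114 d
  layer 4 (clay): t_4 = 3.81 × 0.08 / 0.0005677 = 536.9 d
Total t = Σ t_i = 7652 days = 20.95 years.

20.9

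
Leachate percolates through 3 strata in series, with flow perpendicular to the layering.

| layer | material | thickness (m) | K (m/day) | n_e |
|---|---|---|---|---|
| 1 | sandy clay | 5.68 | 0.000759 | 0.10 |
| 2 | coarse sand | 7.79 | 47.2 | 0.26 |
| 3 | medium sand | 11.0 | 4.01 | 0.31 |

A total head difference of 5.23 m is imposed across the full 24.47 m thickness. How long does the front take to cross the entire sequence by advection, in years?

23.5

With flow normal to the layers, continuity requires the same specific discharge q through every layer.
Σ(b_i/K_i) = 5.68/0.000759 + 7.79/47.2 + 11.0/4.01 = 7486 d.
q = Δh / Σ(b_i/K_i) = 5.23 / 7486 = 0.0006986 m/day.
In each layer the seepage velocity is v_i = q/n_i, so the layer transit time is t_i = b_i·n_i / q:
  layer 1 (sandy clay): t_1 = 5.68 × 0.10 / 0.0006986 = 813.1 d
  layer 2 (coarse sand): t_2 = 7.79 × 0.26 / 0.0006986 = 2899 d
  layer 3 (medium sand): t_3 = 11.0 × 0.31 / 0.0006986 = 4881 d
Total t = Σ t_i = 8594 days = 23.53 years.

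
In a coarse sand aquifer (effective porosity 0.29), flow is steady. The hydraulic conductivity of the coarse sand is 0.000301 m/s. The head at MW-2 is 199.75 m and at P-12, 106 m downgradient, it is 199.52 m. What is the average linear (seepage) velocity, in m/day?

0.195

Convert K: 0.000301 m/s × 86400 = 26.01 m/day.
Hydraulic gradient i = (199.75 − 199.52) / 106 = 0.23 / 106 = 0.002170.
Darcy flux q = K · i = 26.01 × 0.002170 = 0.05643 m/day.
Seepage velocity v = q / n_e = 0.05643 / 0.29 = 0.1946 m/day.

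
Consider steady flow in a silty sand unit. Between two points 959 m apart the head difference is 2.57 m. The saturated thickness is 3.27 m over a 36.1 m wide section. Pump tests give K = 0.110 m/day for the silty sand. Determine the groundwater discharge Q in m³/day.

Cross-sectional area A = 36.1 × 3.27 = 118.0 m².
Hydraulic gradient i = Δh / L = 2.57 / 959 = 0.002680.
Darcy's law: Q = K · A · i = 0.1100 × 118.0 × 0.002680 = 0.03480 m³/day.

0.0348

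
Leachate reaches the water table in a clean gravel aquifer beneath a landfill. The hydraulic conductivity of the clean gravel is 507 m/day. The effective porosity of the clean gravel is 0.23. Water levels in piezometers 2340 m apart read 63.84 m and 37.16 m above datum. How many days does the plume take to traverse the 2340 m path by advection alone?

Hydraulic gradient i = (63.84 − 37.16) / 2340 = 26.68 / 2340 = 0.01140.
Darcy flux q = K · i = 507.0 × 0.01140 = 5.781 m/day.
Seepage velocity v = q / n_e = 5.781 / 0.23 = 25.13 m/day.
Travel time t = L / v = 2340 / 25.13 = 93.10 days.

93.1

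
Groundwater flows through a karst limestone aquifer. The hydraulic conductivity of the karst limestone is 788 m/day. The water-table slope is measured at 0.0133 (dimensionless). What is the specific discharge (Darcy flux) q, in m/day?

10.5

Hydraulic gradient i = 0.0133.
Specific discharge q = K · i = 788.0 × 0.01330 = 10.48 m/day.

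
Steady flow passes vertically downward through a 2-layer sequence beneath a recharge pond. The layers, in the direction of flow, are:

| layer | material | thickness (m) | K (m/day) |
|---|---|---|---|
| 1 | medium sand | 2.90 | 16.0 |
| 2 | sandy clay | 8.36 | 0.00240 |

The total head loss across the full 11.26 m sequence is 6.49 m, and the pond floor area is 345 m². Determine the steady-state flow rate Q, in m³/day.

0.643

Flow is perpendicular to layering, so the layers act in series and the equivalent K is the thickness-weighted harmonic mean.
Total thickness L = 2.90 + 8.36 = 11.26 m.
Σ(b_i/K_i) = 2.90/16.0 + 8.36/0.00240 = 3484 d.
K_eq = L / Σ(b_i/K_i) = 11.26 / 3484 = 0.003232 m/day.
Q = K_eq · A · (Δh/L) = 0.003232 × 345 × (6.49/11.26) = 0.6428 m³/day.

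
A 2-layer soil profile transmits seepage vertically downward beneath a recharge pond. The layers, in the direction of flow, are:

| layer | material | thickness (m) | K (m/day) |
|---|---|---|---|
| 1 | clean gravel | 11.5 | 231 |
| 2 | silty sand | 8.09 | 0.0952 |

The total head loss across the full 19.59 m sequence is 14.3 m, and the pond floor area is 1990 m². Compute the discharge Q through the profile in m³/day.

Flow is perpendicular to layering, so the layers act in series and the equivalent K is the thickness-weighted harmonic mean.
Total thickness L = 11.5 + 8.09 = 19.59 m.
Σ(b_i/K_i) = 11.5/231 + 8.09/0.0952 = 85.03 d.
K_eq = L / Σ(b_i/K_i) = 19.59 / 85.03 = 0.2304 m/day.
Q = K_eq · A · (Δh/L) = 0.2304 × 1990 × (14.3/19.59) = 334.7 m³/day.

335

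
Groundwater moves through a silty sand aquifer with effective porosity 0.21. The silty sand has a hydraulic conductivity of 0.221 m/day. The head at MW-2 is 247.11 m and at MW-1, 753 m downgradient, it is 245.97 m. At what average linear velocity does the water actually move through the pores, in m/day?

Hydraulic gradient i = (247.11 − 245.97) / 753 = 1.14 / 753 = 0.001514.
Darcy flux q = K · i = 0.2210 × 0.001514 = 0.0003346 m/day.
Seepage velocity v = q / n_e = 0.0003346 / 0.21 = 0.001593 m/day.

0.00159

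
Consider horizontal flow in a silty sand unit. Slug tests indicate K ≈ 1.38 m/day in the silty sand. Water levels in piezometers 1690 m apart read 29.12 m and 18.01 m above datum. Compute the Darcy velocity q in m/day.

0.00907

Hydraulic gradient i = (29.12 − 18.01) / 1690 = 11.11 / 1690 = 0.006574.
Specific discharge q = K · i = 1.380 × 0.006574 = 0.009072 m/day.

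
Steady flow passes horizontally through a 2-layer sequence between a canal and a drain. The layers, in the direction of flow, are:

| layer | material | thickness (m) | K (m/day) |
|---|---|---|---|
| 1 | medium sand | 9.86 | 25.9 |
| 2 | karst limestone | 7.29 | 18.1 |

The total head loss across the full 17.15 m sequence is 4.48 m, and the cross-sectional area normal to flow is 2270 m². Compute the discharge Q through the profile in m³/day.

13000

Flow is perpendicular to layering, so the layers act in series and the equivalent K is the thickness-weighted harmonic mean.
Total thickness L = 9.86 + 7.29 = 17.15 m.
Σ(b_i/K_i) = 9.86/25.9 + 7.29/18.1 = 0.7835 d.
K_eq = L / Σ(b_i/K_i) = 17.15 / 0.7835 = 21.89 m/day.
Q = K_eq · A · (Δh/L) = 21.89 × 2270 × (4.48/17.15) = 12980 m³/day.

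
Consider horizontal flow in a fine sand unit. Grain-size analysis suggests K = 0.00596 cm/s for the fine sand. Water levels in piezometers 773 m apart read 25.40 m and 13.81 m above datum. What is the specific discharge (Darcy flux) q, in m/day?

Convert K: 0.00596 cm/s × 864 = 5.149 m/day.
Hydraulic gradient i = (25.40 − 13.81) / 773 = 11.59 / 773 = 0.01499.
Specific discharge q = K · i = 5.149 × 0.01499 = 0.07721 m/day.

0.0772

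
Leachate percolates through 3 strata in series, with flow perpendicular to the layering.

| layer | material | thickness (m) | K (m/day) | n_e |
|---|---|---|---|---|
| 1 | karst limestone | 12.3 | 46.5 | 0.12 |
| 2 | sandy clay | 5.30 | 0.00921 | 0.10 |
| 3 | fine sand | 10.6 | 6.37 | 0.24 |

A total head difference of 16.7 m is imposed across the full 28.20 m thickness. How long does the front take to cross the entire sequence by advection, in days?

With flow normal to the layers, continuity requires the same specific discharge q through every layer.
Σ(b_i/K_i) = 12.3/46.5 + 5.30/0.00921 + 10.6/6.37 = 577.4 d.
q = Δh / Σ(b_i/K_i) = 16.7 / 577.4 = 0.02892 m/day.
In each layer the seepage velocity is v_i = q/n_i, so the layer transit time is t_i = b_i·n_i / q:
  layer 1 (karst limestone): t_1 = 12.3 × 0.12 / 0.02892 = 51.03 d
  layer 2 (sandy clay): t_2 = 5.30 × 0.10 / 0.02892 = 18.32 d
  layer 3 (fine sand): t_3 = 10.6 × 0.24 / 0.02892 = 87.96 d
Total t = Σ t_i = 157.3 days.

157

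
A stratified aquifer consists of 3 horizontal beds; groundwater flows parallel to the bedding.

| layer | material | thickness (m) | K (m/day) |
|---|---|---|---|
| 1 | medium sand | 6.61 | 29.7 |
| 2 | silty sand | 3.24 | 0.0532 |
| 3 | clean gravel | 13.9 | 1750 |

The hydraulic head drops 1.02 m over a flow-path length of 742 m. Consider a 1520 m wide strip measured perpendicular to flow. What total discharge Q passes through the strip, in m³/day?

51200

Flow is parallel to layering, so each bed carries its own Darcy discharge and the transmissivities add.
Σ(K_i·b_i) = 29.7×6.61 + 0.0532×3.24 + 1750×13.9 = 24521 m²/day.
Hydraulic gradient i = Δh / L = 1.02 / 742 = 0.001375.
Q = Σ(K_i·b_i) · W · i = 24521 × 1520 × 0.001375 = 51237 m³/day.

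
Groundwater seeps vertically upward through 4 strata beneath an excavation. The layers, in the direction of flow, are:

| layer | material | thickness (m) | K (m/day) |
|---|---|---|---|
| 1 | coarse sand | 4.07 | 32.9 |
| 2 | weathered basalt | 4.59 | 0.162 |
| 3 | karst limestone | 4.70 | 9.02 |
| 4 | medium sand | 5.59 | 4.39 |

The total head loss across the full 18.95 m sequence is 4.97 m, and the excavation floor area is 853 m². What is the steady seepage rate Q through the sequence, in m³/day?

Flow is perpendicular to layering, so the layers act in series and the equivalent K is the thickness-weighted harmonic mean.
Total thickness L = 4.07 + 4.59 + 4.70 + 5.59 = 18.95 m.
Σ(b_i/K_i) = 4.07/32.9 + 4.59/0.162 + 4.70/9.02 + 5.59/4.39 = 30.25 d.
K_eq = L / Σ(b_i/K_i) = 18.95 / 30.25 = 0.6264 m/day.
Q = K_eq · A · (Δh/L) = 0.6264 × 853 × (4.97/18.95) = 140.1 m³/day.

140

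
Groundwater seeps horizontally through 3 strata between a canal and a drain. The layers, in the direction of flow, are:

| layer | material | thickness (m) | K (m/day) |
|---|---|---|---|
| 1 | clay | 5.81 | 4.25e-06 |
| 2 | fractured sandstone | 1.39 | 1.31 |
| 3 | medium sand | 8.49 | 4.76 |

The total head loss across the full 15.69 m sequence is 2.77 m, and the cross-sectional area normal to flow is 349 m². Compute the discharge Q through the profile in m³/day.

0.000707

Flow is perpendicular to layering, so the layers act in series and the equivalent K is the thickness-weighted harmonic mean.
Total thickness L = 5.81 + 1.39 + 8.49 = 15.69 m.
Σ(b_i/K_i) = 5.81/4.25e-06 + 1.39/1.31 + 8.49/4.76 = 1.367e+06 d.
K_eq = L / Σ(b_i/K_i) = 15.69 / 1.367e+06 = 1.148e-05 m/day.
Q = K_eq · A · (Δh/L) = 1.148e-05 × 349 × (2.77/15.69) = 0.0007072 m³/day.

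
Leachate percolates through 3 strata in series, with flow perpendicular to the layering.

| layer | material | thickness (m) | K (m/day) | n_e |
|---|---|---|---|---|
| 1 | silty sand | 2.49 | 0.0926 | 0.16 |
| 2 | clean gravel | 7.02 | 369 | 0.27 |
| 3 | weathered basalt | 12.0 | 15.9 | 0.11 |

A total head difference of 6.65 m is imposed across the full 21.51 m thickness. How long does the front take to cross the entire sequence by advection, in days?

15.0

With flow normal to the layers, continuity requires the same specific discharge q through every layer.
Σ(b_i/K_i) = 2.49/0.0926 + 7.02/369 + 12.0/15.9 = 27.66 d.
q = Δh / Σ(b_i/K_i) = 6.65 / 27.66 = 0.2404 m/day.
In each layer the seepage velocity is v_i = q/n_i, so the layer transit time is t_i = b_i·n_i / q:
  layer 1 (silty sand): t_1 = 2.49 × 0.16 / 0.2404 = 1.657 d
  layer 2 (clean gravel): t_2 = 7.02 × 0.27 / 0.2404 = 7.885 d
  layer 3 (weathered basalt): t_3 = 12.0 × 0.11 / 0.2404 = 5.491 d
Total t = Σ t_i = 15.03 days.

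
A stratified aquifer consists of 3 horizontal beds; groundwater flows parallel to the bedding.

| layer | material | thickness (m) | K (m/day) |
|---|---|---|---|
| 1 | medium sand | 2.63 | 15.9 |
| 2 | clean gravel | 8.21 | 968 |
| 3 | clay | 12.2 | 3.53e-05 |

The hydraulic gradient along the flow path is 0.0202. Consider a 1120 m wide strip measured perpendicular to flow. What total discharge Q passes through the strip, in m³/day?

Flow is parallel to layering, so each bed carries its own Darcy discharge and the transmissivities add.
Σ(K_i·b_i) = 15.9×2.63 + 968×8.21 + 3.53e-05×12.2 = 7989 m²/day.
Hydraulic gradient i = 0.0202.
Q = Σ(K_i·b_i) · W · i = 7989 × 1120 × 0.02020 = 1.807e+05 m³/day.

181000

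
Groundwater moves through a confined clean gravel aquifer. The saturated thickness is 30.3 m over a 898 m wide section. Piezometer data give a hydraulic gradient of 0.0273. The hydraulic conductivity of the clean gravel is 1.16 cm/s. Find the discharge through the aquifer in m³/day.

744000

Convert K: 1.16 cm/s × 864 = 1002 m/day.
Cross-sectional area A = 898 × 30.3 = 27209 m².
Hydraulic gradient i = 0.0273.
Darcy's law: Q = K · A · i = 1002 × 27209 × 0.02730 = 7.445e+05 m³/day.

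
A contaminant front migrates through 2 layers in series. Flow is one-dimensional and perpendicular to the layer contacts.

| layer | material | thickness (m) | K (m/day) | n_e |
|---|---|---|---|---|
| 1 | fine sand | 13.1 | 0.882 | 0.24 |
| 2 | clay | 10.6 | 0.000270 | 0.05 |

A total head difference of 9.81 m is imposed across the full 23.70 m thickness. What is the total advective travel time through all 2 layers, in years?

40.3

With flow normal to the layers, continuity requires the same specific discharge q through every layer.
Σ(b_i/K_i) = 13.1/0.882 + 10.6/0.000270 = 39274 d.
q = Δh / Σ(b_i/K_i) = 9.81 / 39274 = 0.0002498 m/day.
In each layer the seepage velocity is v_i = q/n_i, so the layer transit time is t_i = b_i·n_i / q:
  layer 1 (fine sand): t_1 = 13.1 × 0.24 / 0.0002498 = 12587 d
  layer 2 (clay): t_2 = 10.6 × 0.05 / 0.0002498 = 2122 d
Total t = Σ t_i = 14709 days = 40.27 years.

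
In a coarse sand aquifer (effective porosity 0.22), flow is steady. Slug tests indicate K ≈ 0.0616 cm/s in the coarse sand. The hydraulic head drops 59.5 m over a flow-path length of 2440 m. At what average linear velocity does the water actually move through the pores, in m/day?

Convert K: 0.0616 cm/s × 864 = 53.22 m/day.
Hydraulic gradient i = Δh / L = 59.5 / 2440 = 0.02439.
Darcy flux q = K · i = 53.22 × 0.02439 = 1.298 m/day.
Seepage velocity v = q / n_e = 1.298 / 0.22 = 5.899 m/day.

5.90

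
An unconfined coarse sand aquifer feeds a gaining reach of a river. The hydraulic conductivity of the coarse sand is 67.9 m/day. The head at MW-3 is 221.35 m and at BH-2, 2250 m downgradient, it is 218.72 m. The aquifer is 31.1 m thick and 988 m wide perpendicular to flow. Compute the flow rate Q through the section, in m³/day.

Cross-sectional area A = 988 × 31.1 = 30727 m².
Hydraulic gradient i = (221.35 − 218.72) / 2250 = 2.63 / 2250 = 0.001169.
Darcy's law: Q = K · A · i = 67.90 × 30727 × 0.001169 = 2439 m³/day.

2440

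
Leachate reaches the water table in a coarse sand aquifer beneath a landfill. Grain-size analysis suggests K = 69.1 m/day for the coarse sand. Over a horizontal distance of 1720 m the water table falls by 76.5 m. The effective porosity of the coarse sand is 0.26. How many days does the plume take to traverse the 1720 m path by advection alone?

146

Hydraulic gradient i = Δh / L = 76.5 / 1720 = 0.04448.
Darcy flux q = K · i = 69.10 × 0.04448 = 3.073 m/day.
Seepage velocity v = q / n_e = 3.073 / 0.26 = 11.82 m/day.
Travel time t = L / v = 1720 / 11.82 = 145.5 days.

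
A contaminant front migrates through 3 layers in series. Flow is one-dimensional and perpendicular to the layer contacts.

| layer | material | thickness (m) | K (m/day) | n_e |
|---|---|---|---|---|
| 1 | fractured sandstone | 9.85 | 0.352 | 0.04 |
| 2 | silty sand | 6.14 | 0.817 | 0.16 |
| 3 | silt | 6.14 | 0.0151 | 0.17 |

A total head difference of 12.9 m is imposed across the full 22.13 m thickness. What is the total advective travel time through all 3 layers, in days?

82.9

With flow normal to the layers, continuity requires the same specific discharge q through every layer.
Σ(b_i/K_i) = 9.85/0.352 + 6.14/0.817 + 6.14/0.0151 = 442.1 d.
q = Δh / Σ(b_i/K_i) = 12.9 / 442.1 = 0.02918 m/day.
In each layer the seepage velocity is v_i = q/n_i, so the layer transit time is t_i = b_i·n_i / q:
  layer 1 (fractured sandstone): t_1 = 9.85 × 0.04 / 0.02918 = 13.50 d
  layer 2 (silty sand): t_2 = 6.14 × 0.16 / 0.02918 = 33.67 d
  layer 3 (silt): t_3 = 6.14 × 0.17 / 0.02918 = 35.77 d
Total t = Σ t_i = 82.95 days.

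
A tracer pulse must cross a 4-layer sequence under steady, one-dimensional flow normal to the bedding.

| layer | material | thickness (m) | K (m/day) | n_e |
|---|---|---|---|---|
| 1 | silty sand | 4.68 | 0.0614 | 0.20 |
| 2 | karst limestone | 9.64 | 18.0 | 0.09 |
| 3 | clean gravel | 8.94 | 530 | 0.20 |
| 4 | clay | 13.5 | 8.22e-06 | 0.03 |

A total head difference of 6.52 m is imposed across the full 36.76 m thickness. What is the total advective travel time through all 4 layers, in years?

With flow normal to the layers, continuity requires the same specific discharge q through every layer.
Σ(b_i/K_i) = 4.68/0.0614 + 9.64/18.0 + 8.94/530 + 13.5/8.22e-06 = 1.642e+06 d.
q = Δh / Σ(b_i/K_i) = 6.52 / 1.642e+06 = 3.970e-06 m/day.
In each layer the seepage velocity is v_i = q/n_i, so the layer transit time is t_i = b_i·n_i / q:
  layer 1 (silty sand): t_1 = 4.68 × 0.20 / 3.970e-06 = 2.358e+05 d
  layer 2 (karst limestone): t_2 = 9.64 × 0.09 / 3.970e-06 = 2.186e+05 d
  layer 3 (clean gravel): t_3 = 8.94 × 0.20 / 3.970e-06 = 4.504e+05 d
  layer 4 (clay): t_4 = 13.5 × 0.03 / 3.970e-06 = 1.020e+05 d
Total t = Σ t_i = 1.007e+06 days = 2756 years.

2760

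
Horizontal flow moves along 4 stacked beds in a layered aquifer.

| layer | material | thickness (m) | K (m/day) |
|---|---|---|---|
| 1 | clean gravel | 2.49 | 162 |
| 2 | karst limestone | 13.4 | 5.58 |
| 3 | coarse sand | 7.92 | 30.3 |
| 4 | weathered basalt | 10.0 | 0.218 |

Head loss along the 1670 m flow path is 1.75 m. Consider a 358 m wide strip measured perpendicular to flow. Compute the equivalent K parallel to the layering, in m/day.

Flow is parallel to layering, so each bed carries its own Darcy discharge and the transmissivities add.
Σ(K_i·b_i) = 162×2.49 + 5.58×13.4 + 30.3×7.92 + 0.218×10.0 = 720.3 m²/day.
Total thickness b = 33.81 m, so K_eq = Σ(K_i·b_i)/b = 21.30 m/day.

21.3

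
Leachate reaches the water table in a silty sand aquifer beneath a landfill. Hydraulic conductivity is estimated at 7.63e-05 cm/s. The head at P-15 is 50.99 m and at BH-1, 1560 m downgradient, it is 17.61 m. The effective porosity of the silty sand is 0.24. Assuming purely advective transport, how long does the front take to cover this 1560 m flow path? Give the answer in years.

Convert K: 7.63e-05 cm/s × 864 = 0.06592 m/day.
Hydraulic gradient i = (50.99 − 17.61) / 1560 = 33.38 / 1560 = 0.02140.
Darcy flux q = K · i = 0.06592 × 0.02140 = 0.001411 m/day.
Seepage velocity v = q / n_e = 0.001411 / 0.24 = 0.005877 m/day.
Travel time t = L / v = 1560 / 0.005877 = 2.654e+05 days = 726.7 years.

727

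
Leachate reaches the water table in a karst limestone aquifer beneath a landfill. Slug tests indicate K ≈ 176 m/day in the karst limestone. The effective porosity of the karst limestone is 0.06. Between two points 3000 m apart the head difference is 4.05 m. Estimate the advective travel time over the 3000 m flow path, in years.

2.07

Hydraulic gradient i = Δh / L = 4.05 / 3000 = 0.001350.
Darcy flux q = K · i = 176.0 × 0.001350 = 0.2376 m/day.
Seepage velocity v = q / n_e = 0.2376 / 0.06 = 3.960 m/day.
Travel time t = L / v = 3000 / 3.960 = 757.6 days = 2.074 years.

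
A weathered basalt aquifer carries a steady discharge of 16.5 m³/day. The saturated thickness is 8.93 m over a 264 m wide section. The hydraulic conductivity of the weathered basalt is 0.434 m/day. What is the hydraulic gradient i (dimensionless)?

0.0161

Cross-sectional area A = 264 × 8.93 = 2358 m².
From Q = K·A·i, i = Q / (K·A) = 16.5 / (0.4340 × 2358) = 0.01613.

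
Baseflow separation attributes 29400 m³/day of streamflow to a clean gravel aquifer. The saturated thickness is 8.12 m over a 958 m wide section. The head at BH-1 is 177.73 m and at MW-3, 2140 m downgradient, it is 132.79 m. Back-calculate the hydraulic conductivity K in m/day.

Cross-sectional area A = 958 × 8.12 = 7779 m².
Hydraulic gradient i = (177.73 − 132.79) / 2140 = 44.94 / 2140 = 0.02100.
From Q = K·A·i, K = Q / (A·i) = 29400 / (7779 × 0.02100) = 180.0 m/day.

180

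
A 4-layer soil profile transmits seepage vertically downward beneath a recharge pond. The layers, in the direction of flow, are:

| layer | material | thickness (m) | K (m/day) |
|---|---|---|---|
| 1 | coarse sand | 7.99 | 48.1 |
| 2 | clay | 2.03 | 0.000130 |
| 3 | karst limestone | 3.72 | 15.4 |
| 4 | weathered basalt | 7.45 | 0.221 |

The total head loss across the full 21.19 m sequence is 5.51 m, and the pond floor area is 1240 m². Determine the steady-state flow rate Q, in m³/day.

0.437

Flow is perpendicular to layering, so the layers act in series and the equivalent K is the thickness-weighted harmonic mean.
Total thickness L = 7.99 + 2.03 + 3.72 + 7.45 = 21.19 m.
Σ(b_i/K_i) = 7.99/48.1 + 2.03/0.000130 + 3.72/15.4 + 7.45/0.221 = 15650 d.
K_eq = L / Σ(b_i/K_i) = 21.19 / 15650 = 0.001354 m/day.
Q = K_eq · A · (Δh/L) = 0.001354 × 1240 × (5.51/21.19) = 0.4366 m³/day.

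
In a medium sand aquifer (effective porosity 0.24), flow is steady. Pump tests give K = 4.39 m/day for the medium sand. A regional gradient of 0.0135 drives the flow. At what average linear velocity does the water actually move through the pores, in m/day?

Hydraulic gradient i = 0.0135.
Darcy flux q = K · i = 4.390 × 0.01350 = 0.05926 m/day.
Seepage velocity v = q / n_e = 0.05926 / 0.24 = 0.2469 m/day.

0.247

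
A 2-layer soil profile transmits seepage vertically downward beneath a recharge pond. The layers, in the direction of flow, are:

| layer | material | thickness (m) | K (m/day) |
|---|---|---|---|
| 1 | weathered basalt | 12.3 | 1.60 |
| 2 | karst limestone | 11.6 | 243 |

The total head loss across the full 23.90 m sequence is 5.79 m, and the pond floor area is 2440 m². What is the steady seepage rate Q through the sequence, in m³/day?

Flow is perpendicular to layering, so the layers act in series and the equivalent K is the thickness-weighted harmonic mean.
Total thickness L = 12.3 + 11.6 = 23.90 m.
Σ(b_i/K_i) = 12.3/1.60 + 11.6/243 = 7.735 d.
K_eq = L / Σ(b_i/K_i) = 23.90 / 7.735 = 3.090 m/day.
Q = K_eq · A · (Δh/L) = 3.090 × 2440 × (5.79/23.90) = 1826 m³/day.

1830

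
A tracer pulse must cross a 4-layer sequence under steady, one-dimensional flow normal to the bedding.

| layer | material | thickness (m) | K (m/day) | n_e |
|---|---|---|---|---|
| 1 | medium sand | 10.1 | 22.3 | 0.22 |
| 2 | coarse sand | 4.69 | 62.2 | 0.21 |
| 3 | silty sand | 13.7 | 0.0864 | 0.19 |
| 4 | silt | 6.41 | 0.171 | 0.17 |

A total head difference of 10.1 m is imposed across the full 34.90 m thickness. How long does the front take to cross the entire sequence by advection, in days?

With flow normal to the layers, continuity requires the same specific discharge q through every layer.
Σ(b_i/K_i) = 10.1/22.3 + 4.69/62.2 + 13.7/0.0864 + 6.41/0.171 = 196.6 d.
q = Δh / Σ(b_i/K_i) = 10.1 / 196.6 = 0.05138 m/day.
In each layer the seepage velocity is v_i = q/n_i, so the layer transit time is t_i = b_i·n_i / q:
  layer 1 (medium sand): t_1 = 10.1 × 0.22 / 0.05138 = 43.25 d
  layer 2 (coarse sand): t_2 = 4.69 × 0.21 / 0.05138 = 19.17 d
  layer 3 (silty sand): t_3 = 13.7 × 0.19 / 0.05138 = 50.66 d
  layer 4 (silt): t_4 = 6.41 × 0.17 / 0.05138 = 21.21 d
Total t = Σ t_i = 134.3 days.

134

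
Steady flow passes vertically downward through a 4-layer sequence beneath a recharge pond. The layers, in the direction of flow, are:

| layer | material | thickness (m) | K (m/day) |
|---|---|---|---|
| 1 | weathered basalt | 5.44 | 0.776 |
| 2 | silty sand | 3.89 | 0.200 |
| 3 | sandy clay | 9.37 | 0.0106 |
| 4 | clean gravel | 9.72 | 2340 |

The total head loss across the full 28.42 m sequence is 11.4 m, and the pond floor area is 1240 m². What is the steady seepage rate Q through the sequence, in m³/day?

Flow is perpendicular to layering, so the layers act in series and the equivalent K is the thickness-weighted harmonic mean.
Total thickness L = 5.44 + 3.89 + 9.37 + 9.72 = 28.42 m.
Σ(b_i/K_i) = 5.44/0.776 + 3.89/0.200 + 9.37/0.0106 + 9.72/2340 = 910.4 d.
K_eq = L / Σ(b_i/K_i) = 28.42 / 910.4 = 0.03122 m/day.
Q = K_eq · A · (Δh/L) = 0.03122 × 1240 × (11.4/28.42) = 15.53 m³/day.

15.5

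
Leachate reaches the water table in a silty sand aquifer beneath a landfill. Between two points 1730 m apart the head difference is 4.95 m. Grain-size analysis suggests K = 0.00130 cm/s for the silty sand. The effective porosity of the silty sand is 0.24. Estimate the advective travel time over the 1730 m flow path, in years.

Convert K: 0.00130 cm/s × 864 = 1.123 m/day.
Hydraulic gradient i = Δh / L = 4.95 / 1730 = 0.002861.
Darcy flux q = K · i = 1.123 × 0.002861 = 0.003214 m/day.
Seepage velocity v = q / n_e = 0.003214 / 0.24 = 0.01339 m/day.
Travel time t = L / v = 1730 / 0.01339 = 1.292e+05 days = 353.7 years.

354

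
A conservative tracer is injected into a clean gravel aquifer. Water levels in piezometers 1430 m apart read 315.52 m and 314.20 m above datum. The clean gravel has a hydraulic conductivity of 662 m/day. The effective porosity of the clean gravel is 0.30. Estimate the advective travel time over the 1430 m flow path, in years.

Hydraulic gradient i = (315.52 − 314.20) / 1430 = 1.32 / 1430 = 0.0009231.
Darcy flux q = K · i = 662.0 × 0.0009231 = 0.6111 m/day.
Seepage velocity v = q / n_e = 0.6111 / 0.30 = 2.037 m/day.
Travel time t = L / v = 1430 / 2.037 = 702.0 days = 1.922 years.

1.92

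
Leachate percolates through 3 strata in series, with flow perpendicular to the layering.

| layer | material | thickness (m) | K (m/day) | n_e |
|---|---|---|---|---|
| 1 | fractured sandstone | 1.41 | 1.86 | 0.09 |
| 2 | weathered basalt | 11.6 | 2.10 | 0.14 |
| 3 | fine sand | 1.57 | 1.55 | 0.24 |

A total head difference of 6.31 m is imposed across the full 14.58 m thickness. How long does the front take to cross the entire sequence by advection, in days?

2.46

With flow normal to the layers, continuity requires the same specific discharge q through every layer.
Σ(b_i/K_i) = 1.41/1.86 + 11.6/2.10 + 1.57/1.55 = 7.295 d.
q = Δh / Σ(b_i/K_i) = 6.31 / 7.295 = 0.8650 m/day.
In each layer the seepage velocity is v_i = q/n_i, so the layer transit time is t_i = b_i·n_i / q:
  layer 1 (fractured sandstone): t_1 = 1.41 × 0.09 / 0.8650 = 0.1467 d
  layer 2 (weathered basalt): t_2 = 11.6 × 0.14 / 0.8650 = 1.877 d
  layer 3 (fine sand): t_3 = 1.57 × 0.24 / 0.8650 = 0.4356 d
Total t = Σ t_i = 2.460 days.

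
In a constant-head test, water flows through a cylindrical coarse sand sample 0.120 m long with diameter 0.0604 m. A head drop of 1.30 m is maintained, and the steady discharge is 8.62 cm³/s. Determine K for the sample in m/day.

24.0

Cross-sectional area A = π·(d/2)² = π × (0.0604/2)² = 0.002865 m².
Convert discharge: 8.62 cm³/s = 8.620e-06 m³/s.
Darcy's law rearranged: K = Q·L / (A·Δh) = 8.620e-06 × 0.120 / (0.002865 × 1.30) = 0.0002777 m/s = 23.99 m/day.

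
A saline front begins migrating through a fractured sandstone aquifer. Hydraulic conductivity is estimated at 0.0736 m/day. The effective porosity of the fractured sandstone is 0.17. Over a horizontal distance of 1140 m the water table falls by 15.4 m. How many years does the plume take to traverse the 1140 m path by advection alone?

Hydraulic gradient i = Δh / L = 15.4 / 1140 = 0.01351.
Darcy flux q = K · i = 0.07360 × 0.01351 = 0.0009942 m/day.
Seepage velocity v = q / n_e = 0.0009942 / 0.17 = 0.005849 m/day.
Travel time t = L / v = 1140 / 0.005849 = 1.949e+05 days = 533.7 years.

534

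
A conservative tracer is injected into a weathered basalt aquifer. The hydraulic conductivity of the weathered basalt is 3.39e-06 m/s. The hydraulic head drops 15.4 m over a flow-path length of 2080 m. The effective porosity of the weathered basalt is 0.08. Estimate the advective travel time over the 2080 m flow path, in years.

210

Convert K: 3.39e-06 m/s × 86400 = 0.2929 m/day.
Hydraulic gradient i = Δh / L = 15.4 / 2080 = 0.007404.
Darcy flux q = K · i = 0.2929 × 0.007404 = 0.002169 m/day.
Seepage velocity v = q / n_e = 0.002169 / 0.08 = 0.02711 m/day.
Travel time t = L / v = 2080 / 0.02711 = 76733 days = 210.1 years.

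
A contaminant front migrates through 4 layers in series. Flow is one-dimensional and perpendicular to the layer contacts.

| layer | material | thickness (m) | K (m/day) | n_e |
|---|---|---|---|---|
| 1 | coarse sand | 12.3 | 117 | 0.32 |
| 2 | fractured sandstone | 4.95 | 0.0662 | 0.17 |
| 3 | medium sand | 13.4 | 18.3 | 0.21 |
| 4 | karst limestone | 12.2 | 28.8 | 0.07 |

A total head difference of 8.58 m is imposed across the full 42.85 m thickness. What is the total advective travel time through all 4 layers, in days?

With flow normal to the layers, continuity requires the same specific discharge q through every layer.
Σ(b_i/K_i) = 12.3/117 + 4.95/0.0662 + 13.4/18.3 + 12.2/28.8 = 76.03 d.
q = Δh / Σ(b_i/K_i) = 8.58 / 76.03 = 0.1128 m/day.
In each layer the seepage velocity is v_i = q/n_i, so the layer transit time is t_i = b_i·n_i / q:
  layer 1 (coarse sand): t_1 = 12.3 × 0.32 / 0.1128 = 34.88 d
  layer 2 (fractured sandstone): t_2 = 4.95 × 0.17 / 0.1128 = 7.457 d
  layer 3 (medium sand): t_3 = 13.4 × 0.21 / 0.1128 = 24.94 d
  layer 4 (karst limestone): t_4 = 12.2 × 0.07 / 0.1128 = 7.568 d
Total t = Σ t_i = 74.84 days.

74.8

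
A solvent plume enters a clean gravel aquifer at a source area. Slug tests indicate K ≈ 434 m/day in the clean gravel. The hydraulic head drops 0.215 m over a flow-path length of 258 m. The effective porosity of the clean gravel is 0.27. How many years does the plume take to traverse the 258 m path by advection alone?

Hydraulic gradient i = Δh / L = 0.215 / 258 = 0.0008333.
Darcy flux q = K · i = 434.0 × 0.0008333 = 0.3617 m/day.
Seepage velocity v = q / n_e = 0.3617 / 0.27 = 1.340 m/day.
Travel time t = L / v = 258 / 1.340 = 192.6 days = 0.5273 years.

0.527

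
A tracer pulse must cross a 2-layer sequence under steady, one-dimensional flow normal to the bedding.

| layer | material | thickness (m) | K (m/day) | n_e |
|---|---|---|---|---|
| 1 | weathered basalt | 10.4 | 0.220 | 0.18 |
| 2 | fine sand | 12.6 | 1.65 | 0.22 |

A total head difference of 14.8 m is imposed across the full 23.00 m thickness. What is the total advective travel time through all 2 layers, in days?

With flow normal to the layers, continuity requires the same specific discharge q through every layer.
Σ(b_i/K_i) = 10.4/0.220 + 12.6/1.65 = 54.91 d.
q = Δh / Σ(b_i/K_i) = 14.8 / 54.91 = 0.2695 m/day.
In each layer the seepage velocity is v_i = q/n_i, so the layer transit time is t_i = b_i·n_i / q:
  layer 1 (weathered basalt): t_1 = 10.4 × 0.18 / 0.2695 = 6.945 d
  layer 2 (fine sand): t_2 = 12.6 × 0.22 / 0.2695 = 10.28 d
Total t = Σ t_i = 17.23 days.

17.2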